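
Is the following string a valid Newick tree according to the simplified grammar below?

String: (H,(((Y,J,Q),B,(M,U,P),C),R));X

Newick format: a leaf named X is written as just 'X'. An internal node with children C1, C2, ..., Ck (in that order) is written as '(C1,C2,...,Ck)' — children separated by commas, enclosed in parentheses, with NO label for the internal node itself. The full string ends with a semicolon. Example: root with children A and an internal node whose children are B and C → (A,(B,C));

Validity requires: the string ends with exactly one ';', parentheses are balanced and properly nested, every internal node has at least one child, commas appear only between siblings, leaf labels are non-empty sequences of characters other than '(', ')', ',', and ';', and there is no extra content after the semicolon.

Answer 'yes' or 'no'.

Input: (H,(((Y,J,Q),B,(M,U,P),C),R));X
Paren balance: 5 '(' vs 5 ')' OK
Ends with single ';': False
Full parse: FAILS (must end with ;)
Valid: False

Answer: no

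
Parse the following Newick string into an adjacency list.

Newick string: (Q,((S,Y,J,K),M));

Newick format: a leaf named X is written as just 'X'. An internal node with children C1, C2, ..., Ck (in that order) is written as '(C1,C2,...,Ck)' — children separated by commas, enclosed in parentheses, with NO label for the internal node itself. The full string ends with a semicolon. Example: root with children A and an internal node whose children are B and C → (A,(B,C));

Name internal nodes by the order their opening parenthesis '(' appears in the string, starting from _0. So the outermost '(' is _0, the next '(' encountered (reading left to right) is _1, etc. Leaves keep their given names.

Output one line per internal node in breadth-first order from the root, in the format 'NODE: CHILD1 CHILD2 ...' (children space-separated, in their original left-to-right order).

Input: (Q,((S,Y,J,K),M));
Scanning left-to-right, naming '(' by encounter order:
  pos 0: '(' -> open internal node _0 (depth 1)
  pos 3: '(' -> open internal node _1 (depth 2)
  pos 4: '(' -> open internal node _2 (depth 3)
  pos 12: ')' -> close internal node _2 (now at depth 2)
  pos 15: ')' -> close internal node _1 (now at depth 1)
  pos 16: ')' -> close internal node _0 (now at depth 0)
Total internal nodes: 3
BFS adjacency from root:
  _0: Q _1
  _1: _2 M
  _2: S Y J K

Answer: _0: Q _1
_1: _2 M
_2: S Y J K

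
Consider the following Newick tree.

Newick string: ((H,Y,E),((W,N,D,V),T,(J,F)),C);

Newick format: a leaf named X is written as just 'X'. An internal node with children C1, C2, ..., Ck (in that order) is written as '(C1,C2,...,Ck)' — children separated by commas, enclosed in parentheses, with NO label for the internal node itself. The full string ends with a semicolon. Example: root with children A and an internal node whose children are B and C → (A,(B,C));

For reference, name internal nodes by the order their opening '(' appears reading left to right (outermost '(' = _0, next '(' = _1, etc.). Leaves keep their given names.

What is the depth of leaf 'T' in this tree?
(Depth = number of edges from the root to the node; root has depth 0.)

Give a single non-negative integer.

Answer: 2

Derivation:
Newick: ((H,Y,E),((W,N,D,V),T,(J,F)),C);
Naming internals by '(' encounter order: outermost '(' = _0, next = _1, ...
Query node: T
Path from root: _0 -> _2 -> T
Depth of T: 2 (number of edges from root)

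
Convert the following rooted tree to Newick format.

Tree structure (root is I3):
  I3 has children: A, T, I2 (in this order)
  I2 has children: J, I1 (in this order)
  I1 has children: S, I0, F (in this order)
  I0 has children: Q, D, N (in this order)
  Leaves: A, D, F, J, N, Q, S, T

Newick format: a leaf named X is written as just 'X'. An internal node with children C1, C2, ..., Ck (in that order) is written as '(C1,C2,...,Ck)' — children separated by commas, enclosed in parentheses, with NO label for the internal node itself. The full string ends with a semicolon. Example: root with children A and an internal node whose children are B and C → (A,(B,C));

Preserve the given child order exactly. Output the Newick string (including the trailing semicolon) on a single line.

Answer: (A,T,(J,(S,(Q,D,N),F)));

Derivation:
internal I3 with children ['A', 'T', 'I2']
  leaf 'A' → 'A'
  leaf 'T' → 'T'
  internal I2 with children ['J', 'I1']
    leaf 'J' → 'J'
    internal I1 with children ['S', 'I0', 'F']
      leaf 'S' → 'S'
      internal I0 with children ['Q', 'D', 'N']
        leaf 'Q' → 'Q'
        leaf 'D' → 'D'
        leaf 'N' → 'N'
      → '(Q,D,N)'
      leaf 'F' → 'F'
    → '(S,(Q,D,N),F)'
  → '(J,(S,(Q,D,N),F))'
→ '(A,T,(J,(S,(Q,D,N),F)))'
Final: (A,T,(J,(S,(Q,D,N),F)));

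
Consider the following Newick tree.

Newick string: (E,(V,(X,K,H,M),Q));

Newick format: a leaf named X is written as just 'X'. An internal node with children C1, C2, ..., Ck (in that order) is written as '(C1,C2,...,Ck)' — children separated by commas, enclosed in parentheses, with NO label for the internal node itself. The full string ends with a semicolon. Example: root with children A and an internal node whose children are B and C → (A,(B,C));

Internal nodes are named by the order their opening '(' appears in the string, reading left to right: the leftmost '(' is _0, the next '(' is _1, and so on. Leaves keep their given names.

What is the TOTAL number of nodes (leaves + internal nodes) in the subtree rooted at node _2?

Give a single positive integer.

Newick: (E,(V,(X,K,H,M),Q));
Locate _2: it is the '(' at position 6 (the 3rd '(' reading left to right).
Query: subtree rooted at _2
_2: subtree_size = 1 + 4
  X: subtree_size = 1 + 0
  K: subtree_size = 1 + 0
  H: subtree_size = 1 + 0
  M: subtree_size = 1 + 0
Total subtree size of _2: 5

Answer: 5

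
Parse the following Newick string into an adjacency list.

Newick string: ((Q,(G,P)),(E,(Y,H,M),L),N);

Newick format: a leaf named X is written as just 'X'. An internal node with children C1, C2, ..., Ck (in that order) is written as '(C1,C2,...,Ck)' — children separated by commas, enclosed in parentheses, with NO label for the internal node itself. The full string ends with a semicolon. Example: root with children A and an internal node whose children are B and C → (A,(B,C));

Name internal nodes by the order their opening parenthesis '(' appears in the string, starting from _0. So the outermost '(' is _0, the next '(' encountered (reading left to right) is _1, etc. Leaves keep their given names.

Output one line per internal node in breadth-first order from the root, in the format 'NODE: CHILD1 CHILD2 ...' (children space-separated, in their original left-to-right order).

Answer: _0: _1 _3 N
_1: Q _2
_3: E _4 L
_2: G P
_4: Y H M

Derivation:
Input: ((Q,(G,P)),(E,(Y,H,M),L),N);
Scanning left-to-right, naming '(' by encounter order:
  pos 0: '(' -> open internal node _0 (depth 1)
  pos 1: '(' -> open internal node _1 (depth 2)
  pos 4: '(' -> open internal node _2 (depth 3)
  pos 8: ')' -> close internal node _2 (now at depth 2)
  pos 9: ')' -> close internal node _1 (now at depth 1)
  pos 11: '(' -> open internal node _3 (depth 2)
  pos 14: '(' -> open internal node _4 (depth 3)
  pos 20: ')' -> close internal node _4 (now at depth 2)
  pos 23: ')' -> close internal node _3 (now at depth 1)
  pos 26: ')' -> close internal node _0 (now at depth 0)
Total internal nodes: 5
BFS adjacency from root:
  _0: _1 _3 N
  _1: Q _2
  _3: E _4 L
  _2: G P
  _4: Y H M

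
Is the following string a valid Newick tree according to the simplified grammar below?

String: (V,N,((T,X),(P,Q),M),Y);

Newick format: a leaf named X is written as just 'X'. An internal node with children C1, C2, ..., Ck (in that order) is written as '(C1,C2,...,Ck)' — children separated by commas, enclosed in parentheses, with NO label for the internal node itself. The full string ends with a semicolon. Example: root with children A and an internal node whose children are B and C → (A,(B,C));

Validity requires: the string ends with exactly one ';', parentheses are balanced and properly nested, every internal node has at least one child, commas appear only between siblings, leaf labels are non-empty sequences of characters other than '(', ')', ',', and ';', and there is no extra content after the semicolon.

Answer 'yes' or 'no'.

Answer: yes

Derivation:
Input: (V,N,((T,X),(P,Q),M),Y);
Paren balance: 4 '(' vs 4 ')' OK
Ends with single ';': True
Full parse: OK
Valid: True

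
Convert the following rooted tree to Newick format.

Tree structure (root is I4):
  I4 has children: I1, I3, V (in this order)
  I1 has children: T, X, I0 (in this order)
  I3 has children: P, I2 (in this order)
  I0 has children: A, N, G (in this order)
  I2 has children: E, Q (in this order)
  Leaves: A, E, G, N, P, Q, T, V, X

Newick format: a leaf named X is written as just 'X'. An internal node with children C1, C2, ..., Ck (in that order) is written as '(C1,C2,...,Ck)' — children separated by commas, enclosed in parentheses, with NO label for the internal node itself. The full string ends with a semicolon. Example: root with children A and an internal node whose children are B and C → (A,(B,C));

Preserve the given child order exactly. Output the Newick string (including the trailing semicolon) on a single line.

Answer: ((T,X,(A,N,G)),(P,(E,Q)),V);

Derivation:
internal I4 with children ['I1', 'I3', 'V']
  internal I1 with children ['T', 'X', 'I0']
    leaf 'T' → 'T'
    leaf 'X' → 'X'
    internal I0 with children ['A', 'N', 'G']
      leaf 'A' → 'A'
      leaf 'N' → 'N'
      leaf 'G' → 'G'
    → '(A,N,G)'
  → '(T,X,(A,N,G))'
  internal I3 with children ['P', 'I2']
    leaf 'P' → 'P'
    internal I2 with children ['E', 'Q']
      leaf 'E' → 'E'
      leaf 'Q' → 'Q'
    → '(E,Q)'
  → '(P,(E,Q))'
  leaf 'V' → 'V'
→ '((T,X,(A,N,G)),(P,(E,Q)),V)'
Final: ((T,X,(A,N,G)),(P,(E,Q)),V);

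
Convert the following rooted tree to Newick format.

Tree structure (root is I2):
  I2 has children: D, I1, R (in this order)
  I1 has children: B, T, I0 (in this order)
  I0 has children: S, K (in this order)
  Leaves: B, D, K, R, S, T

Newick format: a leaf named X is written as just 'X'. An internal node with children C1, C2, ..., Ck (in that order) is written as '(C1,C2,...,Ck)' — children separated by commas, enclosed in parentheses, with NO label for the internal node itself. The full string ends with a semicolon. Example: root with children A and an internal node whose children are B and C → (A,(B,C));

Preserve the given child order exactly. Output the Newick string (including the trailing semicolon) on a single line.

internal I2 with children ['D', 'I1', 'R']
  leaf 'D' → 'D'
  internal I1 with children ['B', 'T', 'I0']
    leaf 'B' → 'B'
    leaf 'T' → 'T'
    internal I0 with children ['S', 'K']
      leaf 'S' → 'S'
      leaf 'K' → 'K'
    → '(S,K)'
  → '(B,T,(S,K))'
  leaf 'R' → 'R'
→ '(D,(B,T,(S,K)),R)'
Final: (D,(B,T,(S,K)),R);

Answer: (D,(B,T,(S,K)),R);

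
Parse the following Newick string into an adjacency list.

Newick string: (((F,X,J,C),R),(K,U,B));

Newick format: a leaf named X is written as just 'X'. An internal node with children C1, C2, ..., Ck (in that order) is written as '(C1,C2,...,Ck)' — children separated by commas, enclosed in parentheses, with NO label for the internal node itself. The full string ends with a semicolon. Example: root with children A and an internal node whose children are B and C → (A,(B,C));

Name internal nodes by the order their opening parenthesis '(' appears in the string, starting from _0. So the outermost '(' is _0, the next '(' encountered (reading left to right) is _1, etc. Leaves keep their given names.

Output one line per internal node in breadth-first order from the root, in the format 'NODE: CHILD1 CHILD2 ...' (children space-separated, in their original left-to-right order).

Input: (((F,X,J,C),R),(K,U,B));
Scanning left-to-right, naming '(' by encounter order:
  pos 0: '(' -> open internal node _0 (depth 1)
  pos 1: '(' -> open internal node _1 (depth 2)
  pos 2: '(' -> open internal node _2 (depth 3)
  pos 10: ')' -> close internal node _2 (now at depth 2)
  pos 13: ')' -> close internal node _1 (now at depth 1)
  pos 15: '(' -> open internal node _3 (depth 2)
  pos 21: ')' -> close internal node _3 (now at depth 1)
  pos 22: ')' -> close internal node _0 (now at depth 0)
Total internal nodes: 4
BFS adjacency from root:
  _0: _1 _3
  _1: _2 R
  _3: K U B
  _2: F X J C

Answer: _0: _1 _3
_1: _2 R
_3: K U B
_2: F X J C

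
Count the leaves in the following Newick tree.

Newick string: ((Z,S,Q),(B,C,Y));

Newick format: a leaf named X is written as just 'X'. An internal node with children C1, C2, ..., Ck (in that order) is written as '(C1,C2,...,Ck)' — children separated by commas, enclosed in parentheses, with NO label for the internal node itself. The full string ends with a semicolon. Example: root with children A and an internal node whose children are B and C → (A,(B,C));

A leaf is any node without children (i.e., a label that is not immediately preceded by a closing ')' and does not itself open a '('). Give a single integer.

Newick: ((Z,S,Q),(B,C,Y));
Scan left-to-right; a leaf is any maximal label run not followed by '(':
  pos 2: leaf 'Z' → count = 1
  pos 4: leaf 'S' → count = 2
  pos 6: leaf 'Q' → count = 3
  pos 10: leaf 'B' → count = 4
  pos 12: leaf 'C' → count = 5
  pos 14: leaf 'Y' → count = 6
Total leaves: 6

Answer: 6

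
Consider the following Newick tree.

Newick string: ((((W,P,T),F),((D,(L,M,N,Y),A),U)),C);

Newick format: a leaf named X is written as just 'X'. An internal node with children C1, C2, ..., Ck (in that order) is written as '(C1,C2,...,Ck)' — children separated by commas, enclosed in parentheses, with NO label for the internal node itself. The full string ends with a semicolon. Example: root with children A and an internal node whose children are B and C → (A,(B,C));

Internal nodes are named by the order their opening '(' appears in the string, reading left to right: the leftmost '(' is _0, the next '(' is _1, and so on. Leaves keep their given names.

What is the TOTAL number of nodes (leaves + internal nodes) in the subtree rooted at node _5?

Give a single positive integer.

Answer: 8

Derivation:
Newick: ((((W,P,T),F),((D,(L,M,N,Y),A),U)),C);
Locate _5: it is the '(' at position 15 (the 6th '(' reading left to right).
Query: subtree rooted at _5
_5: subtree_size = 1 + 7
  D: subtree_size = 1 + 0
  _6: subtree_size = 1 + 4
    L: subtree_size = 1 + 0
    M: subtree_size = 1 + 0
    N: subtree_size = 1 + 0
    Y: subtree_size = 1 + 0
  A: subtree_size = 1 + 0
Total subtree size of _5: 8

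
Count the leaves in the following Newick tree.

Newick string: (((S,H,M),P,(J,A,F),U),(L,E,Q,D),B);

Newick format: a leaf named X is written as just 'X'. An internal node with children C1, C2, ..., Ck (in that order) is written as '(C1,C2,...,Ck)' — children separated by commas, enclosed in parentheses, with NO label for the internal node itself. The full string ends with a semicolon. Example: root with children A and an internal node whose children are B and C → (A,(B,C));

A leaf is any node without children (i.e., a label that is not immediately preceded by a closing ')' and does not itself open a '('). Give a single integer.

Answer: 13

Derivation:
Newick: (((S,H,M),P,(J,A,F),U),(L,E,Q,D),B);
Scan left-to-right; a leaf is any maximal label run not followed by '(':
  pos 3: leaf 'S' → count = 1
  pos 5: leaf 'H' → count = 2
  pos 7: leaf 'M' → count = 3
  pos 10: leaf 'P' → count = 4
  pos 13: leaf 'J' → count = 5
  pos 15: leaf 'A' → count = 6
  pos 17: leaf 'F' → count = 7
  pos 20: leaf 'U' → count = 8
  pos 24: leaf 'L' → count = 9
  pos 26: leaf 'E' → count = 10
  pos 28: leaf 'Q' → count = 11
  pos 30: leaf 'D' → count = 12
  pos 33: leaf 'B' → count = 13
Total leaves: 13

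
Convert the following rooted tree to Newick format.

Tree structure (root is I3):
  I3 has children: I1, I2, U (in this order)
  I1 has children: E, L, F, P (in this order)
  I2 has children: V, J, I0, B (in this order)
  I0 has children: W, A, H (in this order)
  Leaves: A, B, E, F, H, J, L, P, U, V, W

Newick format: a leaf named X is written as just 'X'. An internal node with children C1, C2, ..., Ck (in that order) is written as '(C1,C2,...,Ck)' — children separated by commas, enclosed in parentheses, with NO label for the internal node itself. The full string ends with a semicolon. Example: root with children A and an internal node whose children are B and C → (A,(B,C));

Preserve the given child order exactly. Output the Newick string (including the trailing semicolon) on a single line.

internal I3 with children ['I1', 'I2', 'U']
  internal I1 with children ['E', 'L', 'F', 'P']
    leaf 'E' → 'E'
    leaf 'L' → 'L'
    leaf 'F' → 'F'
    leaf 'P' → 'P'
  → '(E,L,F,P)'
  internal I2 with children ['V', 'J', 'I0', 'B']
    leaf 'V' → 'V'
    leaf 'J' → 'J'
    internal I0 with children ['W', 'A', 'H']
      leaf 'W' → 'W'
      leaf 'A' → 'A'
      leaf 'H' → 'H'
    → '(W,A,H)'
    leaf 'B' → 'B'
  → '(V,J,(W,A,H),B)'
  leaf 'U' → 'U'
→ '((E,L,F,P),(V,J,(W,A,H),B),U)'
Final: ((E,L,F,P),(V,J,(W,A,H),B),U);

Answer: ((E,L,F,P),(V,J,(W,A,H),B),U);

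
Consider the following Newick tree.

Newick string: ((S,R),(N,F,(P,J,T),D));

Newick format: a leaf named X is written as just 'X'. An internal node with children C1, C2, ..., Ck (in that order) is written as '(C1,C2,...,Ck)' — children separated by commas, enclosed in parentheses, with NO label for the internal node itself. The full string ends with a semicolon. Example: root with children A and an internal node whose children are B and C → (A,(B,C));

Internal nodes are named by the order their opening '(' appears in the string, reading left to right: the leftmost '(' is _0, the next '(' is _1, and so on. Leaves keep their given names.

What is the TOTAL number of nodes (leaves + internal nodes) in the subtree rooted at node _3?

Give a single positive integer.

Newick: ((S,R),(N,F,(P,J,T),D));
Locate _3: it is the '(' at position 12 (the 4th '(' reading left to right).
Query: subtree rooted at _3
_3: subtree_size = 1 + 3
  P: subtree_size = 1 + 0
  J: subtree_size = 1 + 0
  T: subtree_size = 1 + 0
Total subtree size of _3: 4

Answer: 4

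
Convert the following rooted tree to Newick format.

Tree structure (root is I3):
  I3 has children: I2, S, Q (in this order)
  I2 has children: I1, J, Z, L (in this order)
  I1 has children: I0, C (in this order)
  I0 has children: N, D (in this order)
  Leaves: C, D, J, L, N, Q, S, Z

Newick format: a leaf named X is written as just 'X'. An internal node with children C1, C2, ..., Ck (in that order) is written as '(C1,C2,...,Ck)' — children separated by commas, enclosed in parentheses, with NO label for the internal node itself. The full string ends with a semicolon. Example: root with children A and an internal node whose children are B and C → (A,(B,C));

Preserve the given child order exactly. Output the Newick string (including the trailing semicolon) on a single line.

internal I3 with children ['I2', 'S', 'Q']
  internal I2 with children ['I1', 'J', 'Z', 'L']
    internal I1 with children ['I0', 'C']
      internal I0 with children ['N', 'D']
        leaf 'N' → 'N'
        leaf 'D' → 'D'
      → '(N,D)'
      leaf 'C' → 'C'
    → '((N,D),C)'
    leaf 'J' → 'J'
    leaf 'Z' → 'Z'
    leaf 'L' → 'L'
  → '(((N,D),C),J,Z,L)'
  leaf 'S' → 'S'
  leaf 'Q' → 'Q'
→ '((((N,D),C),J,Z,L),S,Q)'
Final: ((((N,D),C),J,Z,L),S,Q);

Answer: ((((N,D),C),J,Z,L),S,Q);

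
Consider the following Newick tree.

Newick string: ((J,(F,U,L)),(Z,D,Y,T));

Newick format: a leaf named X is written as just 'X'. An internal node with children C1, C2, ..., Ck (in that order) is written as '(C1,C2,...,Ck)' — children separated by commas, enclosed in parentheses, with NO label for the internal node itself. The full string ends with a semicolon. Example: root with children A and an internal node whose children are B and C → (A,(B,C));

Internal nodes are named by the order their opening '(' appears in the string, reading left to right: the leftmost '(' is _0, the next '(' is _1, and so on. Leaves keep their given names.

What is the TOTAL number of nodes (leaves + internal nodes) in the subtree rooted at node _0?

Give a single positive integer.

Newick: ((J,(F,U,L)),(Z,D,Y,T));
Locate _0: it is the '(' at position 0 (the 1st '(' reading left to right).
Query: subtree rooted at _0
_0: subtree_size = 1 + 11
  _1: subtree_size = 1 + 5
    J: subtree_size = 1 + 0
    _2: subtree_size = 1 + 3
      F: subtree_size = 1 + 0
      U: subtree_size = 1 + 0
      L: subtree_size = 1 + 0
  _3: subtree_size = 1 + 4
    Z: subtree_size = 1 + 0
    D: subtree_size = 1 + 0
    Y: subtree_size = 1 + 0
    T: subtree_size = 1 + 0
Total subtree size of _0: 12

Answer: 12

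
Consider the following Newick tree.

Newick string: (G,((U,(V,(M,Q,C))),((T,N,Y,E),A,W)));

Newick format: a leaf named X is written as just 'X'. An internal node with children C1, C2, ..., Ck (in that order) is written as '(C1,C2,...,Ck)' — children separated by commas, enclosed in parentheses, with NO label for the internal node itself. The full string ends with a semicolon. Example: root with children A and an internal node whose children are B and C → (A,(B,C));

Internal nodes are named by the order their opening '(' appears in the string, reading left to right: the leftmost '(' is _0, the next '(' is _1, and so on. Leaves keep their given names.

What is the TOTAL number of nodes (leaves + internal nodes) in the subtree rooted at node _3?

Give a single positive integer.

Answer: 6

Derivation:
Newick: (G,((U,(V,(M,Q,C))),((T,N,Y,E),A,W)));
Locate _3: it is the '(' at position 7 (the 4th '(' reading left to right).
Query: subtree rooted at _3
_3: subtree_size = 1 + 5
  V: subtree_size = 1 + 0
  _4: subtree_size = 1 + 3
    M: subtree_size = 1 + 0
    Q: subtree_size = 1 + 0
    C: subtree_size = 1 + 0
Total subtree size of _3: 6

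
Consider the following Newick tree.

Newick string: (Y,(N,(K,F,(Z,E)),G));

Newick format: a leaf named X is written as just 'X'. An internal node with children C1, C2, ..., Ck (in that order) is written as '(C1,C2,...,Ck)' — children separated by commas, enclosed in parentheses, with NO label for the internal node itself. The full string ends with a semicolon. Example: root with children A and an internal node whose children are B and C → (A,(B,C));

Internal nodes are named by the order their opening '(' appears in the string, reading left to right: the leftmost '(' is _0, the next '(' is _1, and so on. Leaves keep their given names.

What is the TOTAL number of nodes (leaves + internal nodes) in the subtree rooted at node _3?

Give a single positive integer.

Newick: (Y,(N,(K,F,(Z,E)),G));
Locate _3: it is the '(' at position 11 (the 4th '(' reading left to right).
Query: subtree rooted at _3
_3: subtree_size = 1 + 2
  Z: subtree_size = 1 + 0
  E: subtree_size = 1 + 0
Total subtree size of _3: 3

Answer: 3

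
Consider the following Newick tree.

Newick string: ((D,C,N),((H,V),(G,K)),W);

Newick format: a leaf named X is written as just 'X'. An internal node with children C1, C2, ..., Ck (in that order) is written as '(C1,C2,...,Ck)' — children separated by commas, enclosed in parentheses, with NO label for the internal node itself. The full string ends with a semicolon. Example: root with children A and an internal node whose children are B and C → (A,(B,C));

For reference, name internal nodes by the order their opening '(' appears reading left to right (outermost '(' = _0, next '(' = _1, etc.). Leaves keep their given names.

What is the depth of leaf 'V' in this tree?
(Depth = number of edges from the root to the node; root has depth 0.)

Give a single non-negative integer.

Newick: ((D,C,N),((H,V),(G,K)),W);
Naming internals by '(' encounter order: outermost '(' = _0, next = _1, ...
Query node: V
Path from root: _0 -> _2 -> _3 -> V
Depth of V: 3 (number of edges from root)

Answer: 3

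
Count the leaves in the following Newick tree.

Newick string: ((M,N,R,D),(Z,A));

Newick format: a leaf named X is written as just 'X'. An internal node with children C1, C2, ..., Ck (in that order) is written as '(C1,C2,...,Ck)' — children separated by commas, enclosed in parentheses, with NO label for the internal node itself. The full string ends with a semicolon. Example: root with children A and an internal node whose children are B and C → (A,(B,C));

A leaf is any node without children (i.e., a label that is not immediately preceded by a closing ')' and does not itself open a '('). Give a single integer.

Newick: ((M,N,R,D),(Z,A));
Scan left-to-right; a leaf is any maximal label run not followed by '(':
  pos 2: leaf 'M' → count = 1
  pos 4: leaf 'N' → count = 2
  pos 6: leaf 'R' → count = 3
  pos 8: leaf 'D' → count = 4
  pos 12: leaf 'Z' → count = 5
  pos 14: leaf 'A' → count = 6
Total leaves: 6

Answer: 6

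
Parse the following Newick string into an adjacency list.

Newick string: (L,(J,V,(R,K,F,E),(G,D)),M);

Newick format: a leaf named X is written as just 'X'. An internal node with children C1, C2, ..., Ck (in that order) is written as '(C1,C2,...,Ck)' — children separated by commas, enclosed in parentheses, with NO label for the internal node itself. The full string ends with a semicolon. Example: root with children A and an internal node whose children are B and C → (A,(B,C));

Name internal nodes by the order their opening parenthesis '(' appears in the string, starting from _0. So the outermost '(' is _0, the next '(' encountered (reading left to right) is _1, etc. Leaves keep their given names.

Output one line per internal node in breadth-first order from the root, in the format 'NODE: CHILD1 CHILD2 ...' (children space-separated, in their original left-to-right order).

Answer: _0: L _1 M
_1: J V _2 _3
_2: R K F E
_3: G D

Derivation:
Input: (L,(J,V,(R,K,F,E),(G,D)),M);
Scanning left-to-right, naming '(' by encounter order:
  pos 0: '(' -> open internal node _0 (depth 1)
  pos 3: '(' -> open internal node _1 (depth 2)
  pos 8: '(' -> open internal node _2 (depth 3)
  pos 16: ')' -> close internal node _2 (now at depth 2)
  pos 18: '(' -> open internal node _3 (depth 3)
  pos 22: ')' -> close internal node _3 (now at depth 2)
  pos 23: ')' -> close internal node _1 (now at depth 1)
  pos 26: ')' -> close internal node _0 (now at depth 0)
Total internal nodes: 4
BFS adjacency from root:
  _0: L _1 M
  _1: J V _2 _3
  _2: R K F E
  _3: G D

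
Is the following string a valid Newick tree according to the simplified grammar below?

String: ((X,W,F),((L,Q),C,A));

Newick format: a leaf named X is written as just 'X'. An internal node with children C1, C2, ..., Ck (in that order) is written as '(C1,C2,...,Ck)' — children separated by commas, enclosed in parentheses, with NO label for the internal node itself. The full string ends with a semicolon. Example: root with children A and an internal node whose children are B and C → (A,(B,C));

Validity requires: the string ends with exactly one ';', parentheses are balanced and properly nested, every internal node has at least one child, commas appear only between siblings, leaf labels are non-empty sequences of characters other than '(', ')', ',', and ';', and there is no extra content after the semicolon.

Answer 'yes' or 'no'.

Input: ((X,W,F),((L,Q),C,A));
Paren balance: 4 '(' vs 4 ')' OK
Ends with single ';': True
Full parse: OK
Valid: True

Answer: yes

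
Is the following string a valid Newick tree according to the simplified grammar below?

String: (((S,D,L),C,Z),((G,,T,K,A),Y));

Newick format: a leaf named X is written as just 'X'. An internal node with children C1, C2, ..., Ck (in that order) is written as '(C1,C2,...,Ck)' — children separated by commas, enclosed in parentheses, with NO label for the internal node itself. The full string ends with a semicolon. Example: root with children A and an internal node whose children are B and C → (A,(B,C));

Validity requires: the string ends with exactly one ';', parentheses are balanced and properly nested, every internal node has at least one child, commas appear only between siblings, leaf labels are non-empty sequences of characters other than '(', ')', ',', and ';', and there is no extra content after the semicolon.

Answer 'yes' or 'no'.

Answer: no

Derivation:
Input: (((S,D,L),C,Z),((G,,T,K,A),Y));
Paren balance: 5 '(' vs 5 ')' OK
Ends with single ';': True
Full parse: FAILS (empty leaf label at pos 19)
Valid: False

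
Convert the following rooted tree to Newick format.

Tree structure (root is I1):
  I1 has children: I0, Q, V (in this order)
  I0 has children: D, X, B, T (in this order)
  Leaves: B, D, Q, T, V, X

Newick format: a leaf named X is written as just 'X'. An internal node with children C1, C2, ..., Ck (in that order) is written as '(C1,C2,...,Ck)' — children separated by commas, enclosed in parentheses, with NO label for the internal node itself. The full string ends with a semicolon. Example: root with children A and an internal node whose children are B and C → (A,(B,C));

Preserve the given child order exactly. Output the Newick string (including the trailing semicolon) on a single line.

Answer: ((D,X,B,T),Q,V);

Derivation:
internal I1 with children ['I0', 'Q', 'V']
  internal I0 with children ['D', 'X', 'B', 'T']
    leaf 'D' → 'D'
    leaf 'X' → 'X'
    leaf 'B' → 'B'
    leaf 'T' → 'T'
  → '(D,X,B,T)'
  leaf 'Q' → 'Q'
  leaf 'V' → 'V'
→ '((D,X,B,T),Q,V)'
Final: ((D,X,B,T),Q,V);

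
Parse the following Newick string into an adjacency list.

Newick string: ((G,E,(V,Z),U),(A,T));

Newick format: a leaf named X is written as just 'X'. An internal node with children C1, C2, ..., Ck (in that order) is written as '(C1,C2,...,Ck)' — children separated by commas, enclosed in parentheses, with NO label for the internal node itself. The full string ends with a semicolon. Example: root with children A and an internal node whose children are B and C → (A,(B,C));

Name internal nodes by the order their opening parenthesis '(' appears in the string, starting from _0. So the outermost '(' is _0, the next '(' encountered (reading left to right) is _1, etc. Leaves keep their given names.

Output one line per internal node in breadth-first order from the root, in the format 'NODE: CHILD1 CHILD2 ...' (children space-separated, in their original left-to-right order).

Answer: _0: _1 _3
_1: G E _2 U
_3: A T
_2: V Z

Derivation:
Input: ((G,E,(V,Z),U),(A,T));
Scanning left-to-right, naming '(' by encounter order:
  pos 0: '(' -> open internal node _0 (depth 1)
  pos 1: '(' -> open internal node _1 (depth 2)
  pos 6: '(' -> open internal node _2 (depth 3)
  pos 10: ')' -> close internal node _2 (now at depth 2)
  pos 13: ')' -> close internal node _1 (now at depth 1)
  pos 15: '(' -> open internal node _3 (depth 2)
  pos 19: ')' -> close internal node _3 (now at depth 1)
  pos 20: ')' -> close internal node _0 (now at depth 0)
Total internal nodes: 4
BFS adjacency from root:
  _0: _1 _3
  _1: G E _2 U
  _3: A T
  _2: V Z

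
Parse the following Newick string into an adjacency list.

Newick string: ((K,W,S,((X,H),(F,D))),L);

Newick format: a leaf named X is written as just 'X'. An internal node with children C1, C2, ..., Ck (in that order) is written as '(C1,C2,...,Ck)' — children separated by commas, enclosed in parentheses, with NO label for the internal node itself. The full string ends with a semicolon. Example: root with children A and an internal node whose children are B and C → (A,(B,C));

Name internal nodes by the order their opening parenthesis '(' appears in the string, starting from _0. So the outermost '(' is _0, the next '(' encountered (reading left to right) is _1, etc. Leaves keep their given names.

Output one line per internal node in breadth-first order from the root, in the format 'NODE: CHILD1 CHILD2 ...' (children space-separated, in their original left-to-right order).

Answer: _0: _1 L
_1: K W S _2
_2: _3 _4
_3: X H
_4: F D

Derivation:
Input: ((K,W,S,((X,H),(F,D))),L);
Scanning left-to-right, naming '(' by encounter order:
  pos 0: '(' -> open internal node _0 (depth 1)
  pos 1: '(' -> open internal node _1 (depth 2)
  pos 8: '(' -> open internal node _2 (depth 3)
  pos 9: '(' -> open internal node _3 (depth 4)
  pos 13: ')' -> close internal node _3 (now at depth 3)
  pos 15: '(' -> open internal node _4 (depth 4)
  pos 19: ')' -> close internal node _4 (now at depth 3)
  pos 20: ')' -> close internal node _2 (now at depth 2)
  pos 21: ')' -> close internal node _1 (now at depth 1)
  pos 24: ')' -> close internal node _0 (now at depth 0)
Total internal nodes: 5
BFS adjacency from root:
  _0: _1 L
  _1: K W S _2
  _2: _3 _4
  _3: X H
  _4: F D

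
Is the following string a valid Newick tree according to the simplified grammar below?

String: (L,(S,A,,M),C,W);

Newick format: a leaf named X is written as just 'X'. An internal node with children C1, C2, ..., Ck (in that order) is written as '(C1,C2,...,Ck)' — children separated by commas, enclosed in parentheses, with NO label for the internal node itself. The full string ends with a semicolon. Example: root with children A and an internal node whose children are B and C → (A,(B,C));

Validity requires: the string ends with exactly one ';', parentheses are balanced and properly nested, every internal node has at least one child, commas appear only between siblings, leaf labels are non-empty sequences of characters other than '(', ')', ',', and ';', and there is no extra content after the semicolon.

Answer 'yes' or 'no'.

Answer: no

Derivation:
Input: (L,(S,A,,M),C,W);
Paren balance: 2 '(' vs 2 ')' OK
Ends with single ';': True
Full parse: FAILS (empty leaf label at pos 8)
Valid: False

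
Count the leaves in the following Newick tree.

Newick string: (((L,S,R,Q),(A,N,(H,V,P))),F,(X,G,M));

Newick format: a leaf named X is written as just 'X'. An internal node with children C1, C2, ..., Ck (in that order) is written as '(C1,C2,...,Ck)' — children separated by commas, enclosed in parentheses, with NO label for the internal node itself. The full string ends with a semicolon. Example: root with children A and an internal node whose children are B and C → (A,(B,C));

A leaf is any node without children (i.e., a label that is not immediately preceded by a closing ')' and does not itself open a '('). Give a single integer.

Answer: 13

Derivation:
Newick: (((L,S,R,Q),(A,N,(H,V,P))),F,(X,G,M));
Scan left-to-right; a leaf is any maximal label run not followed by '(':
  pos 3: leaf 'L' → count = 1
  pos 5: leaf 'S' → count = 2
  pos 7: leaf 'R' → count = 3
  pos 9: leaf 'Q' → count = 4
  pos 13: leaf 'A' → count = 5
  pos 15: leaf 'N' → count = 6
  pos 18: leaf 'H' → count = 7
  pos 20: leaf 'V' → count = 8
  pos 22: leaf 'P' → count = 9
  pos 27: leaf 'F' → count = 10
  pos 30: leaf 'X' → count = 11
  pos 32: leaf 'G' → count = 12
  pos 34: leaf 'M' → count = 13
Total leaves: 13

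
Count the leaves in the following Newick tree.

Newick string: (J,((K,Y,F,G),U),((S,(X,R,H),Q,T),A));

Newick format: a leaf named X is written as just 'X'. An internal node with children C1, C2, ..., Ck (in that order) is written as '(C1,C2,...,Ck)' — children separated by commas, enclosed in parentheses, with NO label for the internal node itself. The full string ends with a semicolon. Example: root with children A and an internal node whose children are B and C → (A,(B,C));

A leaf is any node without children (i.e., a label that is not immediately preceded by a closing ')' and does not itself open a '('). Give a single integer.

Newick: (J,((K,Y,F,G),U),((S,(X,R,H),Q,T),A));
Scan left-to-right; a leaf is any maximal label run not followed by '(':
  pos 1: leaf 'J' → count = 1
  pos 5: leaf 'K' → count = 2
  pos 7: leaf 'Y' → count = 3
  pos 9: leaf 'F' → count = 4
  pos 11: leaf 'G' → count = 5
  pos 14: leaf 'U' → count = 6
  pos 19: leaf 'S' → count = 7
  pos 22: leaf 'X' → count = 8
  pos 24: leaf 'R' → count = 9
  pos 26: leaf 'H' → count = 10
  pos 29: leaf 'Q' → count = 11
  pos 31: leaf 'T' → count = 12
  pos 34: leaf 'A' → count = 13
Total leaves: 13

Answer: 13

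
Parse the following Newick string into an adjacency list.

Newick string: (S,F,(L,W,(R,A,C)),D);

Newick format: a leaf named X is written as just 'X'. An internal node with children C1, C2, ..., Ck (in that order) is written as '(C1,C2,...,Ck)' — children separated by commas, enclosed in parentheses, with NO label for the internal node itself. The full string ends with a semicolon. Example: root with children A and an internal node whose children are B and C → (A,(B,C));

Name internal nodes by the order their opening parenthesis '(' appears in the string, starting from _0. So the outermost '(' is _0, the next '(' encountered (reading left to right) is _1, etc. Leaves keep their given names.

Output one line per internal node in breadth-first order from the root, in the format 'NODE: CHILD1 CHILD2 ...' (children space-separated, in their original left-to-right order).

Input: (S,F,(L,W,(R,A,C)),D);
Scanning left-to-right, naming '(' by encounter order:
  pos 0: '(' -> open internal node _0 (depth 1)
  pos 5: '(' -> open internal node _1 (depth 2)
  pos 10: '(' -> open internal node _2 (depth 3)
  pos 16: ')' -> close internal node _2 (now at depth 2)
  pos 17: ')' -> close internal node _1 (now at depth 1)
  pos 20: ')' -> close internal node _0 (now at depth 0)
Total internal nodes: 3
BFS adjacency from root:
  _0: S F _1 D
  _1: L W _2
  _2: R A C

Answer: _0: S F _1 D
_1: L W _2
_2: R A C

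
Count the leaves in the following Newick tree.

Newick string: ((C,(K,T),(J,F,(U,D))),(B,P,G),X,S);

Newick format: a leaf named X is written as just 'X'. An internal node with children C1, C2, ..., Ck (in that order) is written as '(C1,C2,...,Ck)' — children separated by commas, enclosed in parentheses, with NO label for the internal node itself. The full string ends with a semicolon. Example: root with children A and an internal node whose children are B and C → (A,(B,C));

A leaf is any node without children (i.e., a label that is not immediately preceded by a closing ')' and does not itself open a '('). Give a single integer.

Answer: 12

Derivation:
Newick: ((C,(K,T),(J,F,(U,D))),(B,P,G),X,S);
Scan left-to-right; a leaf is any maximal label run not followed by '(':
  pos 2: leaf 'C' → count = 1
  pos 5: leaf 'K' → count = 2
  pos 7: leaf 'T' → count = 3
  pos 11: leaf 'J' → count = 4
  pos 13: leaf 'F' → count = 5
  pos 16: leaf 'U' → count = 6
  pos 18: leaf 'D' → count = 7
  pos 24: leaf 'B' → count = 8
  pos 26: leaf 'P' → count = 9
  pos 28: leaf 'G' → count = 10
  pos 31: leaf 'X' → count = 11
  pos 33: leaf 'S' → count = 12
Total leaves: 12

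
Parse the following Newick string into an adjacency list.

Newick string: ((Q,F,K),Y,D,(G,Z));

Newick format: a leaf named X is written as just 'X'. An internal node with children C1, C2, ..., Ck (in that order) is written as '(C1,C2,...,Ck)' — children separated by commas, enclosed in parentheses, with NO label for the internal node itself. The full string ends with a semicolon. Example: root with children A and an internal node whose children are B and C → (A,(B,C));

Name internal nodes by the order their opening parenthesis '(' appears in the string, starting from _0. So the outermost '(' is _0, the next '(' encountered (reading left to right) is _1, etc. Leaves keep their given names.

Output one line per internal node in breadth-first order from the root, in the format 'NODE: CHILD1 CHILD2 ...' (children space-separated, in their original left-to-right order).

Answer: _0: _1 Y D _2
_1: Q F K
_2: G Z

Derivation:
Input: ((Q,F,K),Y,D,(G,Z));
Scanning left-to-right, naming '(' by encounter order:
  pos 0: '(' -> open internal node _0 (depth 1)
  pos 1: '(' -> open internal node _1 (depth 2)
  pos 7: ')' -> close internal node _1 (now at depth 1)
  pos 13: '(' -> open internal node _2 (depth 2)
  pos 17: ')' -> close internal node _2 (now at depth 1)
  pos 18: ')' -> close internal node _0 (now at depth 0)
Total internal nodes: 3
BFS adjacency from root:
  _0: _1 Y D _2
  _1: Q F K
  _2: G Z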